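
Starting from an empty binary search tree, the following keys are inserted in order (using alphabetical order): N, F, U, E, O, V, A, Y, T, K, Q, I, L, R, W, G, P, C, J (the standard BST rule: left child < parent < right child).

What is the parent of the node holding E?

F

Resulting structure (node: left, right):
  N: L=F, R=U
  F: L=E, R=K
  U: L=O, R=V
  E: L=A, R=–
  O: L=–, R=T
  V: L=–, R=Y
  A: L=–, R=C
  Y: L=W, R=–
  T: L=Q, R=–
  K: L=I, R=L
  Q: L=P, R=R
  I: L=G, R=J
  L: L=–, R=–
  R: L=–, R=–
  W: L=–, R=–
  G: L=–, R=–
  P: L=–, R=–
  C: L=–, R=–
  J: L=–, R=–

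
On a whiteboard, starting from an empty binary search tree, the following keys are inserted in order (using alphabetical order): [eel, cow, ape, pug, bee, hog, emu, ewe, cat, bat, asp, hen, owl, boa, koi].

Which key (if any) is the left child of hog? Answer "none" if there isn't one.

Insert eel: tree is empty, so eel becomes the root.
Insert cow: cow < eel → go left. Place as left child of eel.
Insert ape: ape < eel → go left; ape < cow → go left. Place as left child of cow.
Insert pug: pug > eel → go right. Place as right child of eel.
Insert bee: bee < eel → go left; bee < cow → go left; bee > ape → go right. Place as right child of ape.
Insert hog: hog > eel → go right; hog < pug → go left. Place as left child of pug.
Insert emu: emu > eel → go right; emu < pug → go left; emu < hog → go left. Place as left child of hog.
Insert ewe: ewe > eel → go right; ewe < pug → go left; ewe < hog → go left; ewe > emu → go right. Place as right child of emu.
Insert cat: cat < eel → go left; cat < cow → go left; cat > ape → go right; cat > bee → go right. Place as right child of bee.
Insert bat: bat < eel → go left; bat < cow → go left; bat > ape → go right; bat < bee → go left. Place as left child of bee.
Insert asp: asp < eel → go left; asp < cow → go left; asp > ape → go right; asp < bee → go left; asp < bat → go left. Place as left child of bat.
Insert hen: hen > eel → go right; hen < pug → go left; hen < hog → go left; hen > emu → go right; hen > ewe → go right. Place as right child of ewe.
Insert owl: owl > eel → go right; owl < pug → go left; owl > hog → go right. Place as right child of hog.
Insert boa: boa < eel → go left; boa < cow → go left; boa > ape → go right; boa > bee → go right; boa < cat → go left. Place as left child of cat.
Insert koi: koi > eel → go right; koi < pug → go left; koi > hog → go right; koi < owl → go left. Place as left child of owl.

emu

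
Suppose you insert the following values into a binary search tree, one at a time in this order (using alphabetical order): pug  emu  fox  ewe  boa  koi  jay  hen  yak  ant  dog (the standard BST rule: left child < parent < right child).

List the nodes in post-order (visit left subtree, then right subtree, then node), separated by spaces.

pug: root
emu: left child of pug (depth 1)
fox: right child of emu (depth 2)
ewe: left child of fox (depth 3)
boa: left child of emu (depth 2)
koi: right child of fox (depth 3)
jay: left child of koi (depth 4)
hen: left child of jay (depth 5)
yak: right child of pug (depth 1)
ant: left child of boa (depth 3)
dog: right child of boa (depth 3)

ant dog boa ewe hen jay koi fox emu yak pug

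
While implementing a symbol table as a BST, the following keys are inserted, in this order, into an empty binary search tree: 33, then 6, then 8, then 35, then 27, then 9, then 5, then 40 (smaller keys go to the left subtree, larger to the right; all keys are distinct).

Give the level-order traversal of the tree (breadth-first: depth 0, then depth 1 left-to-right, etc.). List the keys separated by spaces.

Insert 33: tree is empty, so 33 becomes the root.
Insert 6: 6 < 33 → go left. Place as left child of 33.
Insert 8: 8 < 33 → go left; 8 > 6 → go right. Place as right child of 6.
Insert 35: 35 > 33 → go right. Place as right child of 33.
Insert 27: 27 < 33 → go left; 27 > 6 → go right; 27 > 8 → go right. Place as right child of 8.
Insert 9: 9 < 33 → go left; 9 > 6 → go right; 9 > 8 → go right; 9 < 27 → go left. Place as left child of 27.
Insert 5: 5 < 33 → go left; 5 < 6 → go left. Place as left child of 6.
Insert 40: 40 > 33 → go right; 40 > 35 → go right. Place as right child of 35.

33 6 35 5 8 40 27 9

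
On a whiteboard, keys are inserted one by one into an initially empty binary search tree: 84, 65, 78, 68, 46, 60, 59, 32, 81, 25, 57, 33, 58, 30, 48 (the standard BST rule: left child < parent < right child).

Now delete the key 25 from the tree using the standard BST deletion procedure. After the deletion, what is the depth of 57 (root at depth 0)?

5

Resulting structure (node: left, right):
  84: L=65, R=–
  65: L=46, R=78
  78: L=68, R=81
  68: L=–, R=–
  46: L=32, R=60
  60: L=59, R=–
  59: L=57, R=–
  32: L=25, R=33
  81: L=–, R=–
  25: L=–, R=30
  57: L=48, R=58
  33: L=–, R=–
  58: L=–, R=–
  30: L=–, R=–
  48: L=–, R=–

Delete 25 (at most one child — splice it out).
After deletion, path to 57: 84 → 65 → 46 → 60 → 59 → 57.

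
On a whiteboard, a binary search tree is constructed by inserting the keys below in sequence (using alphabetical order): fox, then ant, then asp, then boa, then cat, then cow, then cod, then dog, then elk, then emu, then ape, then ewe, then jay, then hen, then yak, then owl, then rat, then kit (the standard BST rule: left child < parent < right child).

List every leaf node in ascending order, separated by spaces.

Insert fox: tree is empty, so fox becomes the root.
Insert ant: ant < fox → go left. Place as left child of fox.
Insert asp: asp < fox → go left; asp > ant → go right. Place as right child of ant.
Insert boa: boa < fox → go left; boa > ant → go right; boa > asp → go right. Place as right child of asp.
Insert cat: cat < fox → go left; cat > ant → go right; cat > asp → go right; cat > boa → go right. Place as right child of boa.
Insert cow: cow < fox → go left; cow > ant → go right; cow > asp → go right; cow > boa → go right; cow > cat → go right. Place as right child of cat.
Insert cod: cod < fox → go left; cod > ant → go right; cod > asp → go right; cod > boa → go right; cod > cat → go right; cod < cow → go left. Place as left child of cow.
Insert dog: dog < fox → go left; dog > ant → go right; dog > asp → go right; dog > boa → go right; dog > cat → go right; dog > cow → go right. Place as right child of cow.
Insert elk: elk < fox → go left; elk > ant → go right; elk > asp → go right; elk > boa → go right; elk > cat → go right; elk > cow → go right; elk > dog → go right. Place as right child of dog.
Insert emu: emu < fox → go left; emu > ant → go right; emu > asp → go right; emu > boa → go right; emu > cat → go right; emu > cow → go right; emu > dog → go right; emu > elk → go right. Place as right child of elk.
Insert ape: ape < fox → go left; ape > ant → go right; ape < asp → go left. Place as left child of asp.
Insert ewe: ewe < fox → go left; ewe > ant → go right; ewe > asp → go right; ewe > boa → go right; ewe > cat → go right; ewe > cow → go right; ewe > dog → go right; ewe > elk → go right; ewe > emu → go right. Place as right child of emu.
Insert jay: jay > fox → go right. Place as right child of fox.
Insert hen: hen > fox → go right; hen < jay → go left. Place as left child of jay.
Insert yak: yak > fox → go right; yak > jay → go right. Place as right child of jay.
Insert owl: owl > fox → go right; owl > jay → go right; owl < yak → go left. Place as left child of yak.
Insert rat: rat > fox → go right; rat > jay → go right; rat < yak → go left; rat > owl → go right. Place as right child of owl.
Insert kit: kit > fox → go right; kit > jay → go right; kit < yak → go left; kit < owl → go left. Place as left child of owl.

ape cod ewe hen kit rat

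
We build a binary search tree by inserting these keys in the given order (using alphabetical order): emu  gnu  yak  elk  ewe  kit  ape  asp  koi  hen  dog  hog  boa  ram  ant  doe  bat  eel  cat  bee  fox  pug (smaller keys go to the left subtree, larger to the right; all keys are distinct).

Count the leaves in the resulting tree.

7

Insert emu: tree is empty, so emu becomes the root.
Insert gnu: gnu > emu → go right. Place as right child of emu.
Insert yak: yak > emu → go right; yak > gnu → go right. Place as right child of gnu.
Insert elk: elk < emu → go left. Place as left child of emu.
Insert ewe: ewe > emu → go right; ewe < gnu → go left. Place as left child of gnu.
Insert kit: kit > emu → go right; kit > gnu → go right; kit < yak → go left. Place as left child of yak.
Insert ape: ape < emu → go left; ape < elk → go left. Place as left child of elk.
Insert asp: asp < emu → go left; asp < elk → go left; asp > ape → go right. Place as right child of ape.
Insert koi: koi > emu → go right; koi > gnu → go right; koi < yak → go left; koi > kit → go right. Place as right child of kit.
Insert hen: hen > emu → go right; hen > gnu → go right; hen < yak → go left; hen < kit → go left. Place as left child of kit.
Insert dog: dog < emu → go left; dog < elk → go left; dog > ape → go right; dog > asp → go right. Place as right child of asp.
Insert hog: hog > emu → go right; hog > gnu → go right; hog < yak → go left; hog < kit → go left; hog > hen → go right. Place as right child of hen.
Insert boa: boa < emu → go left; boa < elk → go left; boa > ape → go right; boa > asp → go right; boa < dog → go left. Place as left child of dog.
Insert ram: ram > emu → go right; ram > gnu → go right; ram < yak → go left; ram > kit → go right; ram > koi → go right. Place as right child of koi.
Insert ant: ant < emu → go left; ant < elk → go left; ant < ape → go left. Place as left child of ape.
Insert doe: doe < emu → go left; doe < elk → go left; doe > ape → go right; doe > asp → go right; doe < dog → go left; doe > boa → go right. Place as right child of boa.
Insert bat: bat < emu → go left; bat < elk → go left; bat > ape → go right; bat > asp → go right; bat < dog → go left; bat < boa → go left. Place as left child of boa.
Insert eel: eel < emu → go left; eel < elk → go left; eel > ape → go right; eel > asp → go right; eel > dog → go right. Place as right child of dog.
Insert cat: cat < emu → go left; cat < elk → go left; cat > ape → go right; cat > asp → go right; cat < dog → go left; cat > boa → go right; cat < doe → go left. Place as left child of doe.
Insert bee: bee < emu → go left; bee < elk → go left; bee > ape → go right; bee > asp → go right; bee < dog → go left; bee < boa → go left; bee > bat → go right. Place as right child of bat.
Insert fox: fox > emu → go right; fox < gnu → go left; fox > ewe → go right. Place as right child of ewe.
Insert pug: pug > emu → go right; pug > gnu → go right; pug < yak → go left; pug > kit → go right; pug > koi → go right; pug < ram → go left. Place as left child of ram.

Leaves: ant, bee, cat, eel, fox, hog, pug — 7 in total.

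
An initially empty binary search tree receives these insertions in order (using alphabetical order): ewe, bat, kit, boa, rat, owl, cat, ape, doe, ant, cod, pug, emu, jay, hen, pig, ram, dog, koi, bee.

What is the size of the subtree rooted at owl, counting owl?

Insert ewe: tree is empty, so ewe becomes the root.
Insert bat: bat < ewe → go left. Place as left child of ewe.
Insert kit: kit > ewe → go right. Place as right child of ewe.
Insert boa: boa < ewe → go left; boa > bat → go right. Place as right child of bat.
Insert rat: rat > ewe → go right; rat > kit → go right. Place as right child of kit.
Insert owl: owl > ewe → go right; owl > kit → go right; owl < rat → go left. Place as left child of rat.
Insert cat: cat < ewe → go left; cat > bat → go right; cat > boa → go right. Place as right child of boa.
Insert ape: ape < ewe → go left; ape < bat → go left. Place as left child of bat.
Insert doe: doe < ewe → go left; doe > bat → go right; doe > boa → go right; doe > cat → go right. Place as right child of cat.
Insert ant: ant < ewe → go left; ant < bat → go left; ant < ape → go left. Place as left child of ape.
Insert cod: cod < ewe → go left; cod > bat → go right; cod > boa → go right; cod > cat → go right; cod < doe → go left. Place as left child of doe.
Insert pug: pug > ewe → go right; pug > kit → go right; pug < rat → go left; pug > owl → go right. Place as right child of owl.
Insert emu: emu < ewe → go left; emu > bat → go right; emu > boa → go right; emu > cat → go right; emu > doe → go right. Place as right child of doe.
Insert jay: jay > ewe → go right; jay < kit → go left. Place as left child of kit.
Insert hen: hen > ewe → go right; hen < kit → go left; hen < jay → go left. Place as left child of jay.
Insert pig: pig > ewe → go right; pig > kit → go right; pig < rat → go left; pig > owl → go right; pig < pug → go left. Place as left child of pug.
Insert ram: ram > ewe → go right; ram > kit → go right; ram < rat → go left; ram > owl → go right; ram > pug → go right. Place as right child of pug.
Insert dog: dog < ewe → go left; dog > bat → go right; dog > boa → go right; dog > cat → go right; dog > doe → go right; dog < emu → go left. Place as left child of emu.
Insert koi: koi > ewe → go right; koi > kit → go right; koi < rat → go left; koi < owl → go left. Place as left child of owl.
Insert bee: bee < ewe → go left; bee > bat → go right; bee < boa → go left. Place as left child of boa.

Subtree rooted at owl contains: owl, koi, pug, pig, ram — 5 nodes.

5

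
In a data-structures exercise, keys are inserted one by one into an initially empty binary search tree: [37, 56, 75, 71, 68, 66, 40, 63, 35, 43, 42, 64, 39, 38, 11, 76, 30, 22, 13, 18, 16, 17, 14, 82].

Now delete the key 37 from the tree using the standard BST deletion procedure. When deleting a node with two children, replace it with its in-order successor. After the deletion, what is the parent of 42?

Resulting structure (node: left, right):
  37: L=35, R=56
  56: L=40, R=75
  75: L=71, R=76
  71: L=68, R=–
  68: L=66, R=–
  66: L=63, R=–
  40: L=39, R=43
  63: L=–, R=64
  35: L=11, R=–
  43: L=42, R=–
  42: L=–, R=–
  64: L=–, R=–
  39: L=38, R=–
  38: L=–, R=–
  11: L=–, R=30
  76: L=–, R=82
  30: L=22, R=–
  22: L=13, R=–
  13: L=–, R=18
  18: L=16, R=–
  16: L=14, R=17
  17: L=–, R=–
  14: L=–, R=–
  82: L=–, R=–

Delete 37 (two children — replace with in-order successor).
After deletion, 42's parent is 43.

43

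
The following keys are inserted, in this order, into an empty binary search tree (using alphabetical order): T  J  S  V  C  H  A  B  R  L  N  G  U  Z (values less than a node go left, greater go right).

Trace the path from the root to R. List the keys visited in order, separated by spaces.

Insert T: tree is empty, so T becomes the root.
Insert J: J < T → go left. Place as left child of T.
Insert S: S < T → go left; S > J → go right. Place as right child of J.
Insert V: V > T → go right. Place as right child of T.
Insert C: C < T → go left; C < J → go left. Place as left child of J.
Insert H: H < T → go left; H < J → go left; H > C → go right. Place as right child of C.
Insert A: A < T → go left; A < J → go left; A < C → go left. Place as left child of C.
Insert B: B < T → go left; B < J → go left; B < C → go left; B > A → go right. Place as right child of A.
Insert R: R < T → go left; R > J → go right; R < S → go left. Place as left child of S.
Insert L: L < T → go left; L > J → go right; L < S → go left; L < R → go left. Place as left child of R.
Insert N: N < T → go left; N > J → go right; N < S → go left; N < R → go left; N > L → go right. Place as right child of L.
Insert G: G < T → go left; G < J → go left; G > C → go right; G < H → go left. Place as left child of H.
Insert U: U > T → go right; U < V → go left. Place as left child of V.
Insert Z: Z > T → go right; Z > V → go right. Place as right child of V.

T J S R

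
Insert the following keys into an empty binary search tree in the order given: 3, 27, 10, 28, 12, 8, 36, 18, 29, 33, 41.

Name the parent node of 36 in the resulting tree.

Insert 3: tree is empty, so 3 becomes the root.
Insert 27: 27 > 3 → go right. Place as right child of 3.
Insert 10: 10 > 3 → go right; 10 < 27 → go left. Place as left child of 27.
Insert 28: 28 > 3 → go right; 28 > 27 → go right. Place as right child of 27.
Insert 12: 12 > 3 → go right; 12 < 27 → go left; 12 > 10 → go right. Place as right child of 10.
Insert 8: 8 > 3 → go right; 8 < 27 → go left; 8 < 10 → go left. Place as left child of 10.
Insert 36: 36 > 3 → go right; 36 > 27 → go right; 36 > 28 → go right. Place as right child of 28.
Insert 18: 18 > 3 → go right; 18 < 27 → go left; 18 > 10 → go right; 18 > 12 → go right. Place as right child of 12.
Insert 29: 29 > 3 → go right; 29 > 27 → go right; 29 > 28 → go right; 29 < 36 → go left. Place as left child of 36.
Insert 33: 33 > 3 → go right; 33 > 27 → go right; 33 > 28 → go right; 33 < 36 → go left; 33 > 29 → go right. Place as right child of 29.
Insert 41: 41 > 3 → go right; 41 > 27 → go right; 41 > 28 → go right; 41 > 36 → go right. Place as right child of 36.

28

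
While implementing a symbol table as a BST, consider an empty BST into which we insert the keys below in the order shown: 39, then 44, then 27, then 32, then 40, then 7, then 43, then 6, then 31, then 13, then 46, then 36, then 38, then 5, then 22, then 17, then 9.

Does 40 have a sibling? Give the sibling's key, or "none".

39: root
44: right child of 39 (depth 1)
27: left child of 39 (depth 1)
32: right child of 27 (depth 2)
40: left child of 44 (depth 2)
7: left child of 27 (depth 2)
43: right child of 40 (depth 3)
6: left child of 7 (depth 3)
31: left child of 32 (depth 3)
13: right child of 7 (depth 3)
46: right child of 44 (depth 2)
36: right child of 32 (depth 3)
38: right child of 36 (depth 4)
5: left child of 6 (depth 4)
22: right child of 13 (depth 4)
17: left child of 22 (depth 5)
9: left child of 13 (depth 4)

40's parent is 44; the other child of 44 is 46.

46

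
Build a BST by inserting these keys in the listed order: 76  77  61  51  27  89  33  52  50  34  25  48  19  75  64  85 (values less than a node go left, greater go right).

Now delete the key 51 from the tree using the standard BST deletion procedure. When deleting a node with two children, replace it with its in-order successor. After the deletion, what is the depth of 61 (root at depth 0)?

1

76: root
77: right child of 76 (depth 1)
61: left child of 76 (depth 1)
51: left child of 61 (depth 2)
27: left child of 51 (depth 3)
89: right child of 77 (depth 2)
33: right child of 27 (depth 4)
52: right child of 51 (depth 3)
50: right child of 33 (depth 5)
34: left child of 50 (depth 6)
25: left child of 27 (depth 4)
48: right child of 34 (depth 7)
19: left child of 25 (depth 5)
75: right child of 61 (depth 2)
64: left child of 75 (depth 3)
85: left child of 89 (depth 3)

Delete 51 (two children — replace with in-order successor).
After deletion, path to 61: 76 → 61.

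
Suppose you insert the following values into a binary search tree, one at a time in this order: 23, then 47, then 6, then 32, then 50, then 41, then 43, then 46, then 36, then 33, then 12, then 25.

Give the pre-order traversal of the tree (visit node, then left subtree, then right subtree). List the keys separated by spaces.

23 6 12 47 32 25 41 36 33 43 46 50

Resulting structure (node: left, right):
  23: L=6, R=47
  47: L=32, R=50
  6: L=–, R=12
  32: L=25, R=41
  50: L=–, R=–
  41: L=36, R=43
  43: L=–, R=46
  46: L=–, R=–
  36: L=33, R=–
  33: L=–, R=–
  12: L=–, R=–
  25: L=–, R=–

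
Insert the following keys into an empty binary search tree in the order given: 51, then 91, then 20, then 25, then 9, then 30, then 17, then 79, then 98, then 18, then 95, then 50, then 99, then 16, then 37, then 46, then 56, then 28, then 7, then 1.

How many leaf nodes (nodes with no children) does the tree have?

51: root
91: right child of 51 (depth 1)
20: left child of 51 (depth 1)
25: right child of 20 (depth 2)
9: left child of 20 (depth 2)
30: right child of 25 (depth 3)
17: right child of 9 (depth 3)
79: left child of 91 (depth 2)
98: right child of 91 (depth 2)
18: right child of 17 (depth 4)
95: left child of 98 (depth 3)
50: right child of 30 (depth 4)
99: right child of 98 (depth 3)
16: left child of 17 (depth 4)
37: left child of 50 (depth 5)
46: right child of 37 (depth 6)
56: left child of 79 (depth 3)
28: left child of 30 (depth 4)
7: left child of 9 (depth 3)
1: left child of 7 (depth 4)

Leaves: 1, 16, 18, 28, 46, 56, 95, 99 — 8 in total.

8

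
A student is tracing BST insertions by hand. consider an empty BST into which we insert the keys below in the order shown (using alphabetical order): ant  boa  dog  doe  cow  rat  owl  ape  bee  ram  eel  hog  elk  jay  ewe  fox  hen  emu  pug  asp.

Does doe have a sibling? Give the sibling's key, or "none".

Insert ant: tree is empty, so ant becomes the root.
Insert boa: boa > ant → go right. Place as right child of ant.
Insert dog: dog > ant → go right; dog > boa → go right. Place as right child of boa.
Insert doe: doe > ant → go right; doe > boa → go right; doe < dog → go left. Place as left child of dog.
Insert cow: cow > ant → go right; cow > boa → go right; cow < dog → go left; cow < doe → go left. Place as left child of doe.
Insert rat: rat > ant → go right; rat > boa → go right; rat > dog → go right. Place as right child of dog.
Insert owl: owl > ant → go right; owl > boa → go right; owl > dog → go right; owl < rat → go left. Place as left child of rat.
Insert ape: ape > ant → go right; ape < boa → go left. Place as left child of boa.
Insert bee: bee > ant → go right; bee < boa → go left; bee > ape → go right. Place as right child of ape.
Insert ram: ram > ant → go right; ram > boa → go right; ram > dog → go right; ram < rat → go left; ram > owl → go right. Place as right child of owl.
Insert eel: eel > ant → go right; eel > boa → go right; eel > dog → go right; eel < rat → go left; eel < owl → go left. Place as left child of owl.
Insert hog: hog > ant → go right; hog > boa → go right; hog > dog → go right; hog < rat → go left; hog < owl → go left; hog > eel → go right. Place as right child of eel.
Insert elk: elk > ant → go right; elk > boa → go right; elk > dog → go right; elk < rat → go left; elk < owl → go left; elk > eel → go right; elk < hog → go left. Place as left child of hog.
Insert jay: jay > ant → go right; jay > boa → go right; jay > dog → go right; jay < rat → go left; jay < owl → go left; jay > eel → go right; jay > hog → go right. Place as right child of hog.
Insert ewe: ewe > ant → go right; ewe > boa → go right; ewe > dog → go right; ewe < rat → go left; ewe < owl → go left; ewe > eel → go right; ewe < hog → go left; ewe > elk → go right. Place as right child of elk.
Insert fox: fox > ant → go right; fox > boa → go right; fox > dog → go right; fox < rat → go left; fox < owl → go left; fox > eel → go right; fox < hog → go left; fox > elk → go right; fox > ewe → go right. Place as right child of ewe.
Insert hen: hen > ant → go right; hen > boa → go right; hen > dog → go right; hen < rat → go left; hen < owl → go left; hen > eel → go right; hen < hog → go left; hen > elk → go right; hen > ewe → go right; hen > fox → go right. Place as right child of fox.
Insert emu: emu > ant → go right; emu > boa → go right; emu > dog → go right; emu < rat → go left; emu < owl → go left; emu > eel → go right; emu < hog → go left; emu > elk → go right; emu < ewe → go left. Place as left child of ewe.
Insert pug: pug > ant → go right; pug > boa → go right; pug > dog → go right; pug < rat → go left; pug > owl → go right; pug < ram → go left. Place as left child of ram.
Insert asp: asp > ant → go right; asp < boa → go left; asp > ape → go right; asp < bee → go left. Place as left child of bee.

doe's parent is dog; the other child of dog is rat.

rat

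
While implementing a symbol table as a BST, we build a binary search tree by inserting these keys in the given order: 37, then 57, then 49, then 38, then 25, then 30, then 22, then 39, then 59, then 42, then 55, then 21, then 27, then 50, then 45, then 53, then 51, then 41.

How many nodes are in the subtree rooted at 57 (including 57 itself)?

12

37: root
57: right child of 37 (depth 1)
49: left child of 57 (depth 2)
38: left child of 49 (depth 3)
25: left child of 37 (depth 1)
30: right child of 25 (depth 2)
22: left child of 25 (depth 2)
39: right child of 38 (depth 4)
59: right child of 57 (depth 2)
42: right child of 39 (depth 5)
55: right child of 49 (depth 3)
21: left child of 22 (depth 3)
27: left child of 30 (depth 3)
50: left child of 55 (depth 4)
45: right child of 42 (depth 6)
53: right child of 50 (depth 5)
51: left child of 53 (depth 6)
41: left child of 42 (depth 6)

Subtree rooted at 57 contains: 57, 49, 38, 39, 42, 41, 45, 55, 50, 53, 51, 59 — 12 nodes.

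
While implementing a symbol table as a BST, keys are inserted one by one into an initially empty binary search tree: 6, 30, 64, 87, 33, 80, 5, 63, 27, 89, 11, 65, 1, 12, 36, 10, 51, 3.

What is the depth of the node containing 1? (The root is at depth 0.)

2

Resulting structure (node: left, right):
  6: L=5, R=30
  30: L=27, R=64
  64: L=33, R=87
  87: L=80, R=89
  33: L=–, R=63
  80: L=65, R=–
  5: L=1, R=–
  63: L=36, R=–
  27: L=11, R=–
  89: L=–, R=–
  11: L=10, R=12
  65: L=–, R=–
  1: L=–, R=3
  12: L=–, R=–
  36: L=–, R=51
  10: L=–, R=–
  51: L=–, R=–
  3: L=–, R=–

Path to 1: 6 → 5 → 1, which is 2 edges.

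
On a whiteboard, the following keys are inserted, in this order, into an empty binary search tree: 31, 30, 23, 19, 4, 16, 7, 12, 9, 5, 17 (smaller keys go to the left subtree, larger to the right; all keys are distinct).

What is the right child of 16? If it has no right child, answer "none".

17

31: root
30: left child of 31 (depth 1)
23: left child of 30 (depth 2)
19: left child of 23 (depth 3)
4: left child of 19 (depth 4)
16: right child of 4 (depth 5)
7: left child of 16 (depth 6)
12: right child of 7 (depth 7)
9: left child of 12 (depth 8)
5: left child of 7 (depth 7)
17: right child of 16 (depth 6)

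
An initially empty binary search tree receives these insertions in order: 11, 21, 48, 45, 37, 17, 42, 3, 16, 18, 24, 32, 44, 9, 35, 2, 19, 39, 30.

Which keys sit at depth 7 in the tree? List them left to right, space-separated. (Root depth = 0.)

30 35

Insert 11: tree is empty, so 11 becomes the root.
Insert 21: 21 > 11 → go right. Place as right child of 11.
Insert 48: 48 > 11 → go right; 48 > 21 → go right. Place as right child of 21.
Insert 45: 45 > 11 → go right; 45 > 21 → go right; 45 < 48 → go left. Place as left child of 48.
Insert 37: 37 > 11 → go right; 37 > 21 → go right; 37 < 48 → go left; 37 < 45 → go left. Place as left child of 45.
Insert 17: 17 > 11 → go right; 17 < 21 → go left. Place as left child of 21.
Insert 42: 42 > 11 → go right; 42 > 21 → go right; 42 < 48 → go left; 42 < 45 → go left; 42 > 37 → go right. Place as right child of 37.
Insert 3: 3 < 11 → go left. Place as left child of 11.
Insert 16: 16 > 11 → go right; 16 < 21 → go left; 16 < 17 → go left. Place as left child of 17.
Insert 18: 18 > 11 → go right; 18 < 21 → go left; 18 > 17 → go right. Place as right child of 17.
Insert 24: 24 > 11 → go right; 24 > 21 → go right; 24 < 48 → go left; 24 < 45 → go left; 24 < 37 → go left. Place as left child of 37.
Insert 32: 32 > 11 → go right; 32 > 21 → go right; 32 < 48 → go left; 32 < 45 → go left; 32 < 37 → go left; 32 > 24 → go right. Place as right child of 24.
Insert 44: 44 > 11 → go right; 44 > 21 → go right; 44 < 48 → go left; 44 < 45 → go left; 44 > 37 → go right; 44 > 42 → go right. Place as right child of 42.
Insert 9: 9 < 11 → go left; 9 > 3 → go right. Place as right child of 3.
Insert 35: 35 > 11 → go right; 35 > 21 → go right; 35 < 48 → go left; 35 < 45 → go left; 35 < 37 → go left; 35 > 24 → go right; 35 > 32 → go right. Place as right child of 32.
Insert 2: 2 < 11 → go left; 2 < 3 → go left. Place as left child of 3.
Insert 19: 19 > 11 → go right; 19 < 21 → go left; 19 > 17 → go right; 19 > 18 → go right. Place as right child of 18.
Insert 39: 39 > 11 → go right; 39 > 21 → go right; 39 < 48 → go left; 39 < 45 → go left; 39 > 37 → go right; 39 < 42 → go left. Place as left child of 42.
Insert 30: 30 > 11 → go right; 30 > 21 → go right; 30 < 48 → go left; 30 < 45 → go left; 30 < 37 → go left; 30 > 24 → go right; 30 < 32 → go left. Place as left child of 32.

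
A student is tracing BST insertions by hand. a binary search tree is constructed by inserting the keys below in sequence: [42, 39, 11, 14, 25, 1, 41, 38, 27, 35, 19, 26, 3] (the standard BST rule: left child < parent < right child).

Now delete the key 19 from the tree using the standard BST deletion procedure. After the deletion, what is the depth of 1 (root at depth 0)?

3

42: root
39: left child of 42 (depth 1)
11: left child of 39 (depth 2)
14: right child of 11 (depth 3)
25: right child of 14 (depth 4)
1: left child of 11 (depth 3)
41: right child of 39 (depth 2)
38: right child of 25 (depth 5)
27: left child of 38 (depth 6)
35: right child of 27 (depth 7)
19: left child of 25 (depth 5)
26: left child of 27 (depth 7)
3: right child of 1 (depth 4)

Delete 19 (at most one child — splice it out).
After deletion, path to 1: 42 → 39 → 11 → 1.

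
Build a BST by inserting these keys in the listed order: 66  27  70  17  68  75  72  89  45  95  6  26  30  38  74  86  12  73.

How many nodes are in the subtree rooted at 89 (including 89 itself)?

3

Insert 66: tree is empty, so 66 becomes the root.
Insert 27: 27 < 66 → go left. Place as left child of 66.
Insert 70: 70 > 66 → go right. Place as right child of 66.
Insert 17: 17 < 66 → go left; 17 < 27 → go left. Place as left child of 27.
Insert 68: 68 > 66 → go right; 68 < 70 → go left. Place as left child of 70.
Insert 75: 75 > 66 → go right; 75 > 70 → go right. Place as right child of 70.
Insert 72: 72 > 66 → go right; 72 > 70 → go right; 72 < 75 → go left. Place as left child of 75.
Insert 89: 89 > 66 → go right; 89 > 70 → go right; 89 > 75 → go right. Place as right child of 75.
Insert 45: 45 < 66 → go left; 45 > 27 → go right. Place as right child of 27.
Insert 95: 95 > 66 → go right; 95 > 70 → go right; 95 > 75 → go right; 95 > 89 → go right. Place as right child of 89.
Insert 6: 6 < 66 → go left; 6 < 27 → go left; 6 < 17 → go left. Place as left child of 17.
Insert 26: 26 < 66 → go left; 26 < 27 → go left; 26 > 17 → go right. Place as right child of 17.
Insert 30: 30 < 66 → go left; 30 > 27 → go right; 30 < 45 → go left. Place as left child of 45.
Insert 38: 38 < 66 → go left; 38 > 27 → go right; 38 < 45 → go left; 38 > 30 → go right. Place as right child of 30.
Insert 74: 74 > 66 → go right; 74 > 70 → go right; 74 < 75 → go left; 74 > 72 → go right. Place as right child of 72.
Insert 86: 86 > 66 → go right; 86 > 70 → go right; 86 > 75 → go right; 86 < 89 → go left. Place as left child of 89.
Insert 12: 12 < 66 → go left; 12 < 27 → go left; 12 < 17 → go left; 12 > 6 → go right. Place as right child of 6.
Insert 73: 73 > 66 → go right; 73 > 70 → go right; 73 < 75 → go left; 73 > 72 → go right; 73 < 74 → go left. Place as left child of 74.

Subtree rooted at 89 contains: 89, 86, 95 — 3 nodes.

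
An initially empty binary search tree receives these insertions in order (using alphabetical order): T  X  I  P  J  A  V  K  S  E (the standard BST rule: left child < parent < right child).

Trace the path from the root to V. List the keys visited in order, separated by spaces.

T: root
X: right child of T (depth 1)
I: left child of T (depth 1)
P: right child of I (depth 2)
J: left child of P (depth 3)
A: left child of I (depth 2)
V: left child of X (depth 2)
K: right child of J (depth 4)
S: right child of P (depth 3)
E: right child of A (depth 3)

T X V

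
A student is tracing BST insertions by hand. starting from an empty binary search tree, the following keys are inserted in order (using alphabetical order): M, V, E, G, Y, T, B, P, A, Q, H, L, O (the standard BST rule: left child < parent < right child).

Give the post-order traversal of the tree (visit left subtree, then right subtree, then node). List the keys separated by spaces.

M: root
V: right child of M (depth 1)
E: left child of M (depth 1)
G: right child of E (depth 2)
Y: right child of V (depth 2)
T: left child of V (depth 2)
B: left child of E (depth 2)
P: left child of T (depth 3)
A: left child of B (depth 3)
Q: right child of P (depth 4)
H: right child of G (depth 3)
L: right child of H (depth 4)
O: left child of P (depth 4)

A B L H G E O Q P T Y V M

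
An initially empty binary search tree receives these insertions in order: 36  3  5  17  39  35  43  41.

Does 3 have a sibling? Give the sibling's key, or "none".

39

36: root
3: left child of 36 (depth 1)
5: right child of 3 (depth 2)
17: right child of 5 (depth 3)
39: right child of 36 (depth 1)
35: right child of 17 (depth 4)
43: right child of 39 (depth 2)
41: left child of 43 (depth 3)

3's parent is 36; the other child of 36 is 39.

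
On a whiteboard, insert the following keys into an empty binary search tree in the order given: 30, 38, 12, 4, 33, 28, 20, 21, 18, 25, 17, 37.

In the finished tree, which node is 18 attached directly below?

Insert 30: tree is empty, so 30 becomes the root.
Insert 38: 38 > 30 → go right. Place as right child of 30.
Insert 12: 12 < 30 → go left. Place as left child of 30.
Insert 4: 4 < 30 → go left; 4 < 12 → go left. Place as left child of 12.
Insert 33: 33 > 30 → go right; 33 < 38 → go left. Place as left child of 38.
Insert 28: 28 < 30 → go left; 28 > 12 → go right. Place as right child of 12.
Insert 20: 20 < 30 → go left; 20 > 12 → go right; 20 < 28 → go left. Place as left child of 28.
Insert 21: 21 < 30 → go left; 21 > 12 → go right; 21 < 28 → go left; 21 > 20 → go right. Place as right child of 20.
Insert 18: 18 < 30 → go left; 18 > 12 → go right; 18 < 28 → go left; 18 < 20 → go left. Place as left child of 20.
Insert 25: 25 < 30 → go left; 25 > 12 → go right; 25 < 28 → go left; 25 > 20 → go right; 25 > 21 → go right. Place as right child of 21.
Insert 17: 17 < 30 → go left; 17 > 12 → go right; 17 < 28 → go left; 17 < 20 → go left; 17 < 18 → go left. Place as left child of 18.
Insert 37: 37 > 30 → go right; 37 < 38 → go left; 37 > 33 → go right. Place as right child of 33.

20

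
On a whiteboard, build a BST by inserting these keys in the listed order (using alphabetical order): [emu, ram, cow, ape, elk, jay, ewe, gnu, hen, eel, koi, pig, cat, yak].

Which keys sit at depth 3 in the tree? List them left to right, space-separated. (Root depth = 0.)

Resulting structure (node: left, right):
  emu: L=cow, R=ram
  ram: L=jay, R=yak
  cow: L=ape, R=elk
  ape: L=–, R=cat
  elk: L=eel, R=–
  jay: L=ewe, R=koi
  ewe: L=–, R=gnu
  gnu: L=–, R=hen
  hen: L=–, R=–
  eel: L=–, R=–
  koi: L=–, R=pig
  pig: L=–, R=–
  cat: L=–, R=–
  yak: L=–, R=–

cat eel ewe koi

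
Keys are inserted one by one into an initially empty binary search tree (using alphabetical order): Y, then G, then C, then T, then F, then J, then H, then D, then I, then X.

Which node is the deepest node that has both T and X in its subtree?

Resulting structure (node: left, right):
  Y: L=G, R=–
  G: L=C, R=T
  C: L=–, R=F
  T: L=J, R=X
  F: L=D, R=–
  J: L=H, R=–
  H: L=–, R=I
  D: L=–, R=–
  I: L=–, R=–
  X: L=–, R=–

Path to T: Y → G → T
Path to X: Y → G → T → X
T lies on both paths and is an ancestor of the other node.

T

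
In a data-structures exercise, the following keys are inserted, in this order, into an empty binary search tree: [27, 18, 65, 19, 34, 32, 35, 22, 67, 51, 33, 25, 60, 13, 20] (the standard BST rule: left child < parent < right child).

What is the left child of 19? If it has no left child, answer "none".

none

27: root
18: left child of 27 (depth 1)
65: right child of 27 (depth 1)
19: right child of 18 (depth 2)
34: left child of 65 (depth 2)
32: left child of 34 (depth 3)
35: right child of 34 (depth 3)
22: right child of 19 (depth 3)
67: right child of 65 (depth 2)
51: right child of 35 (depth 4)
33: right child of 32 (depth 4)
25: right child of 22 (depth 4)
60: right child of 51 (depth 5)
13: left child of 18 (depth 2)
20: left child of 22 (depth 4)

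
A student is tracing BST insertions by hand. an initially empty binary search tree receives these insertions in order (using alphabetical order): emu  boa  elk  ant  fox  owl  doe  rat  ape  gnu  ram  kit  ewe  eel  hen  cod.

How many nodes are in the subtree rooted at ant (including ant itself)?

Insert emu: tree is empty, so emu becomes the root.
Insert boa: boa < emu → go left. Place as left child of emu.
Insert elk: elk < emu → go left; elk > boa → go right. Place as right child of boa.
Insert ant: ant < emu → go left; ant < boa → go left. Place as left child of boa.
Insert fox: fox > emu → go right. Place as right child of emu.
Insert owl: owl > emu → go right; owl > fox → go right. Place as right child of fox.
Insert doe: doe < emu → go left; doe > boa → go right; doe < elk → go left. Place as left child of elk.
Insert rat: rat > emu → go right; rat > fox → go right; rat > owl → go right. Place as right child of owl.
Insert ape: ape < emu → go left; ape < boa → go left; ape > ant → go right. Place as right child of ant.
Insert gnu: gnu > emu → go right; gnu > fox → go right; gnu < owl → go left. Place as left child of owl.
Insert ram: ram > emu → go right; ram > fox → go right; ram > owl → go right; ram < rat → go left. Place as left child of rat.
Insert kit: kit > emu → go right; kit > fox → go right; kit < owl → go left; kit > gnu → go right. Place as right child of gnu.
Insert ewe: ewe > emu → go right; ewe < fox → go left. Place as left child of fox.
Insert eel: eel < emu → go left; eel > boa → go right; eel < elk → go left; eel > doe → go right. Place as right child of doe.
Insert hen: hen > emu → go right; hen > fox → go right; hen < owl → go left; hen > gnu → go right; hen < kit → go left. Place as left child of kit.
Insert cod: cod < emu → go left; cod > boa → go right; cod < elk → go left; cod < doe → go left. Place as left child of doe.

Subtree rooted at ant contains: ant, ape — 2 nodes.

2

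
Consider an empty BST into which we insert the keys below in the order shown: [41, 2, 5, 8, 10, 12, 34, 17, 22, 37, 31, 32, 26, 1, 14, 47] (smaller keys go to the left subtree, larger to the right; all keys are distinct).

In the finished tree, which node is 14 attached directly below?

41: root
2: left child of 41 (depth 1)
5: right child of 2 (depth 2)
8: right child of 5 (depth 3)
10: right child of 8 (depth 4)
12: right child of 10 (depth 5)
34: right child of 12 (depth 6)
17: left child of 34 (depth 7)
22: right child of 17 (depth 8)
37: right child of 34 (depth 7)
31: right child of 22 (depth 9)
32: right child of 31 (depth 10)
26: left child of 31 (depth 10)
1: left child of 2 (depth 2)
14: left child of 17 (depth 8)
47: right child of 41 (depth 1)

17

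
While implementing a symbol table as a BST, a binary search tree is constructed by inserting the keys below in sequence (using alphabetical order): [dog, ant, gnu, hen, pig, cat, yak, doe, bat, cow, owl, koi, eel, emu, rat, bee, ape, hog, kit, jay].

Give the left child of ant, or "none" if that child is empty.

dog: root
ant: left child of dog (depth 1)
gnu: right child of dog (depth 1)
hen: right child of gnu (depth 2)
pig: right child of hen (depth 3)
cat: right child of ant (depth 2)
yak: right child of pig (depth 4)
doe: right child of cat (depth 3)
bat: left child of cat (depth 3)
cow: left child of doe (depth 4)
owl: left child of pig (depth 4)
koi: left child of owl (depth 5)
eel: left child of gnu (depth 2)
emu: right child of eel (depth 3)
rat: left child of yak (depth 5)
bee: right child of bat (depth 4)
ape: left child of bat (depth 4)
hog: left child of koi (depth 6)
kit: right child of hog (depth 7)
jay: left child of kit (depth 8)

none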